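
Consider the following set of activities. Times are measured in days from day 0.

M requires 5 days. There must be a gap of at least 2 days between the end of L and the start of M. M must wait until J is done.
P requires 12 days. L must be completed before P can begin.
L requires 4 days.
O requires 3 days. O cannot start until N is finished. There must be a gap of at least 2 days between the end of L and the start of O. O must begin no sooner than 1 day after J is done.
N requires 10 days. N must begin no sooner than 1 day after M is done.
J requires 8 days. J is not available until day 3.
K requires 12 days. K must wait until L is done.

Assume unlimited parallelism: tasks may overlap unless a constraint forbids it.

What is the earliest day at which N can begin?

Nothing blocks L, so it runs from day 0 to day 4.
J waits on its own release at day 3, so it starts at day 3 and finishes at 3 + 8 = day 11.
M has to wait for L (finishes day 4, plus 2-day gap → day 6); J (finishes day 11). The latest of these is day 11, so M runs day 11 to 11 + 5 = day 16.
N waits on M (finishes day 16, plus 1-day gap → day 17), so the earliest it can start is day 17.

17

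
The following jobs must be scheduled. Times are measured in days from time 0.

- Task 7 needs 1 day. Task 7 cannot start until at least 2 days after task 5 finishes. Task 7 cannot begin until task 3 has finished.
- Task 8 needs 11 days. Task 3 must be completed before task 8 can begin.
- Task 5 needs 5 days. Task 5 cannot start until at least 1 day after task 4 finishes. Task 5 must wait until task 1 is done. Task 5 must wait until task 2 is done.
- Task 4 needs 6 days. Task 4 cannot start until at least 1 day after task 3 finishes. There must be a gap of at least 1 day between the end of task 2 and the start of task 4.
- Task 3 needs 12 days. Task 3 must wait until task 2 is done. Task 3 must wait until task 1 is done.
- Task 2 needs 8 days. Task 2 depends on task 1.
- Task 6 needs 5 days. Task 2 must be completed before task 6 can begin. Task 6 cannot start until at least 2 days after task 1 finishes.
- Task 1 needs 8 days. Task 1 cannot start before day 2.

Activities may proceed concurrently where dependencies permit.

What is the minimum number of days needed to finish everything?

46

Task 1 cannot begin until its own release at day 2. It runs from day 2 to 2 + 8 = day 10.
Task 2 cannot begin until task 1 (finishes day 10). It runs from day 10 to 10 + 8 = day 18.
Task 6 has to wait for task 2 (finishes day 18); task 1 (finishes day 10, plus 2-day gap → day 12). The latest of these is day 18, so task 6 runs day 18 to 18 + 5 = day 23.
Task 3 needs all of task 2 (finishes day 18); task 1 (finishes day 10). That puts its earliest start at day 18; it finishes at 18 + 12 = day 30.
Task 8 cannot begin until task 3 (finishes day 30). It runs from day 30 to 30 + 11 = day 41.
Task 4 cannot start until task 3 (finishes day 30, plus 1-day gap → day 31); task 2 (finishes day 18, plus 1-day gap → day 19). The controlling bound is day 31, so task 4 finishes at 31 + 6 = day 37.
For task 5: task 4 (finishes day 37, plus 1-day gap → day 38); task 1 (finishes day 10); task 2 (finishes day 18). Taking the maximum gives a start of day 38, and it finishes at 38 + 5 = day 43.
Task 7 cannot start until task 5 (finishes day 43, plus 2-day gap → day 45); task 3 (finishes day 30). The controlling bound is day 45, so task 7 finishes at 45 + 1 = day 46.
All tasks are finished once the last one completes. Finish times: Task 1 at 10, Task 2 at 18, Task 3 at 30, Task 4 at 37, Task 5 at 43, Task 6 at 23, Task 7 at 46, Task 8 at 41. The latest is day 46.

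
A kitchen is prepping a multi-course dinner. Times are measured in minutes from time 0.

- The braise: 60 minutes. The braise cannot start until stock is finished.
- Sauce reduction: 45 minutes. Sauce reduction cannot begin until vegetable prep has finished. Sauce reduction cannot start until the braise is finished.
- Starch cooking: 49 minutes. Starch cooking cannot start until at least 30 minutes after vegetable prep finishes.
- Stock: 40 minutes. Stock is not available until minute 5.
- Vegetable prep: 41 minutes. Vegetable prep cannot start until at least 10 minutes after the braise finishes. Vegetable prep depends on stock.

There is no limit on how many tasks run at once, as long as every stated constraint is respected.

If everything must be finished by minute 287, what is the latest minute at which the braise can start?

97

Sauce reduction must finish by minute 287; it takes 45 minutes, so it must start by 287 − 45 = minute 242.
To finish by minute 287, starch cooking (duration 49) must start no later than minute 238.
Vegetable prep has several dependents: sauce reduction (must start by minute 242); starch cooking (must start by minute 238, minus 30-minute gap → minute 208). The earliest of those limits is minute 208, so vegetable prep must start by 208 − 41 = minute 167.
The braise must finish in time for vegetable prep (must start by minute 167, minus 10-minute gap → minute 157); sauce reduction (must start by minute 242). The tightest is minute 157, so the braise must start by 157 − 60 = minute 97.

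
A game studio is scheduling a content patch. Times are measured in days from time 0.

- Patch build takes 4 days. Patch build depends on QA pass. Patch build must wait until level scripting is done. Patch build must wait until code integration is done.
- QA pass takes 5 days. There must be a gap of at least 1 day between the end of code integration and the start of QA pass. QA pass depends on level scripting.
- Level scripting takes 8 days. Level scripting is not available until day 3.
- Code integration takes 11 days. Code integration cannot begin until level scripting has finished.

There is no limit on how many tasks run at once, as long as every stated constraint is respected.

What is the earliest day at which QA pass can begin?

23

After its own release at day 3, level scripting can start at day 3 and finishes at day 11.
Code integration waits on level scripting (finishes day 11), so it starts at day 11 and finishes at 11 + 11 = day 22.
QA pass waits on code integration (finishes day 22, plus 1-day gap → day 23); level scripting (finishes day 11). The latest of these is day 23, which is the earliest QA pass can start.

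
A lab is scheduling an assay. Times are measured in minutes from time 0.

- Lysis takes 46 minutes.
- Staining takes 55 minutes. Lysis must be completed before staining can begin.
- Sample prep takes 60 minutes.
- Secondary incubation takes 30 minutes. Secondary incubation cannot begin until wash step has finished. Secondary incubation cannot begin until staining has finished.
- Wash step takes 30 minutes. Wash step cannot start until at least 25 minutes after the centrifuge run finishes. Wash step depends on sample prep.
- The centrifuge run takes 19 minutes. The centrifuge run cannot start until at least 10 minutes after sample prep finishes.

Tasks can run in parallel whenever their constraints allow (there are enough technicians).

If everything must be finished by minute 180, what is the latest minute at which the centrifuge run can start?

76

Secondary incubation has no dependents, so it just needs to finish by minute 180. Starting by 180 − 30 = minute 150 achieves that.
Since secondary incubation (must start by minute 150) depends on it, wash step must finish by minute 150. Backing off its 30-minute duration gives a latest start of minute 120.
Since wash step (must start by minute 120, minus 25-minute gap → minute 95) depends on it, the centrifuge run must finish by minute 95. Backing off its 19-minute duration gives a latest start of minute 76.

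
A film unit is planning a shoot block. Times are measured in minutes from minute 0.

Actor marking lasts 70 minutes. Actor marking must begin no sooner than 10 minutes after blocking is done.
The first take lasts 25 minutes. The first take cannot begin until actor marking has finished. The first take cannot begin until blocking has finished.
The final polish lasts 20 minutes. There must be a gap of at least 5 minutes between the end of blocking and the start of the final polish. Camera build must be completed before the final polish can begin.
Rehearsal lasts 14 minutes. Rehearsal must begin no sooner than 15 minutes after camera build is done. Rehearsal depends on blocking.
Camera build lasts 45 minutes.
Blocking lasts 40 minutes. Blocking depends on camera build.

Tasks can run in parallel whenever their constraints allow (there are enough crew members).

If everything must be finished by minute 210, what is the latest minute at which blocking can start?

65

The first take has no dependents, so it just needs to finish by minute 210. Starting by 210 − 25 = minute 185 achieves that.
Actor marking has to be done before the first take (must start by minute 185). That means finishing by minute 185, i.e. starting by 185 − 70 = minute 115.
Rehearsal has no dependents, so it just needs to finish by minute 210. Starting by 210 − 14 = minute 196 achieves that.
The final polish has no dependents, so it just needs to finish by minute 210. Starting by 210 − 20 = minute 190 achieves that.
Blocking has several dependents: actor marking (must start by minute 115, minus 10-minute gap → minute 105); rehearsal (must start by minute 196); the final polish (must start by minute 190, minus 5-minute gap → minute 185); the first take (must start by minute 185). The earliest of those limits is minute 105, so blocking must start by 105 − 40 = minute 65.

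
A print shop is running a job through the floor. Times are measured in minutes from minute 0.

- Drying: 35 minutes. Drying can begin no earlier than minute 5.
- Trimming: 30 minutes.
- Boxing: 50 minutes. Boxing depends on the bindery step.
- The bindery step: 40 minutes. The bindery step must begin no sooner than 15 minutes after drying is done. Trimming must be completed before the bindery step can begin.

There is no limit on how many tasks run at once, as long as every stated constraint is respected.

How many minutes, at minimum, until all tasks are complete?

Trimming has no prerequisites, so it starts at minute 0 and finishes at minute 30.
Drying waits on its own release at minute 5, so it starts at minute 5 and finishes at 5 + 35 = minute 40.
The bindery step needs all of drying (finishes minute 40, plus 15-minute gap → minute 55); trimming (finishes minute 30). That puts its earliest start at minute 55; it finishes at 55 + 40 = minute 95.
Boxing waits on the bindery step (finishes minute 95), so it starts at minute 95 and finishes at 95 + 50 = minute 145.
All tasks are finished once the last one completes. Finish times: Drying at 40, Trimming at 30, The bindery step at 95, Boxing at 145. The latest is minute 145.

145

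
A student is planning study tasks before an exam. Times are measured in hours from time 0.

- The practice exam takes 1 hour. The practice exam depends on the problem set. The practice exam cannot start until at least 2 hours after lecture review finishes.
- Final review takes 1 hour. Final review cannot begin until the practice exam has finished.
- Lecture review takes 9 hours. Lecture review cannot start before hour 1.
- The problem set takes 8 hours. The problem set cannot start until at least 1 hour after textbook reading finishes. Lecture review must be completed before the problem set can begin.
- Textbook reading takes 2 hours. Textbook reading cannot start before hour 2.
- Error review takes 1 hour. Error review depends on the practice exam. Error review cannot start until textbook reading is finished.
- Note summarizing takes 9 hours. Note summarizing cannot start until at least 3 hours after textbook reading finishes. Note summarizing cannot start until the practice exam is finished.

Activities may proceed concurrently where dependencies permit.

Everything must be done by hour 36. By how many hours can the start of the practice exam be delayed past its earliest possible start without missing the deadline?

8

After its own release at hour 1, lecture review can start at hour 1 and finishes at hour 10.
Textbook reading waits on its own release at hour 2, so it starts at hour 2 and finishes at 2 + 2 = hour 4.
The problem set cannot start until textbook reading (finishes hour 4, plus 1-hour gap → hour 5); lecture review (finishes hour 10). The controlling bound is hour 10, so the problem set finishes at 10 + 8 = hour 18.
The practice exam has to wait for the problem set (finishes hour 18); lecture review (finishes hour 10, plus 2-hour gap → hour 12). The latest of these is hour 18, so the practice exam runs hour 18 to 18 + 1 = hour 19.

Working backward from the deadline:
To finish by hour 36, error review (duration 1) must start no later than hour 35.
Note summarizing must finish by hour 36; it takes 9 hours, so it must start by 36 − 9 = hour 27.
Nothing follows final review; the deadline of hour 36 is its only limit. It must start by 36 − 1 = hour 35.
The practice exam has several dependents: error review (must start by hour 35); note summarizing (must start by hour 27); final review (must start by hour 35). The earliest of those limits is hour 27, so the practice exam must start by 27 − 1 = hour 26.
So the practice exam can start as early as hour 18 and as late as hour 26, giving 26 − 18 = 8 hours of slack.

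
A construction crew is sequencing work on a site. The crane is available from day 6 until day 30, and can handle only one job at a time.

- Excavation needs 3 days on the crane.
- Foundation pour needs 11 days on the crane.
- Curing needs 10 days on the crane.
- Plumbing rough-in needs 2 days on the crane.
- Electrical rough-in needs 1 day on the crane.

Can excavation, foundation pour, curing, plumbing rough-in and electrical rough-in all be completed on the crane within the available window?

No

The crane window is 30 − 6 = 24 days.
Running back to back, the jobs need 3 + 11 + 10 + 2 + 1 = 27 days on the crane.
Since 27 > 24, they cannot all fit.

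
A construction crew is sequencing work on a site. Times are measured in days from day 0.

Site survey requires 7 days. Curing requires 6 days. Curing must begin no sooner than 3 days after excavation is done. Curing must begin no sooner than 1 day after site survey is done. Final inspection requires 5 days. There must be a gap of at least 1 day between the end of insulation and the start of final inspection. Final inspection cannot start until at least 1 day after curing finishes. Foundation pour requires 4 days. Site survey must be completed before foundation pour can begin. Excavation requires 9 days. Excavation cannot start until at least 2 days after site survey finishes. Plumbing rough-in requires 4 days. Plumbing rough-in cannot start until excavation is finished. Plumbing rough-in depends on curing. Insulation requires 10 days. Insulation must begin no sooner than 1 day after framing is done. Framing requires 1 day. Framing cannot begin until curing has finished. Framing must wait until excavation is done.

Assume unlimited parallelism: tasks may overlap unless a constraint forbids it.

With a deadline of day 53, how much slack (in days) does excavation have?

Site survey has no prerequisites, so it starts at day 0 and finishes at day 7.
After site survey (finishes day 7, plus 2-day gap → day 9), excavation can start at day 9 and finishes at day 18.

Working backward from the deadline:
Final inspection has no dependents, so it just needs to finish by day 53. Starting by 53 − 5 = day 48 achieves that.
Insulation feeds into final inspection (must start by day 48, minus 1-day gap → day 47); so insulation must finish by day 47 and therefore start by day 37.
Framing must finish before insulation (must start by day 37, minus 1-day gap → day 36). With a 1-day duration, framing must start by 36 − 1 = day 35.
Plumbing rough-in has no dependents, so it just needs to finish by day 53. Starting by 53 − 4 = day 49 achieves that.
For curing: framing (must start by day 35); plumbing rough-in (must start by day 49); final inspection (must start by day 48, minus 1-day gap → day 47). The most restrictive is day 35; with a 6-day duration, curing must start by day 29.
Excavation feeds curing (must start by day 29, minus 3-day gap → day 26); framing (must start by day 35); plumbing rough-in (must start by day 49). Taking the minimum, excavation must finish by day 26 and start by 26 − 9 = day 17.
So excavation can start as early as day 9 and as late as day 17, giving 17 − 9 = 8 days of slack.

8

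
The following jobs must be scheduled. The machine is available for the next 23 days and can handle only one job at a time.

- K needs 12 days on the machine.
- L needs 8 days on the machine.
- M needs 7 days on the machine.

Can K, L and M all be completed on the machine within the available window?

Running back to back, the jobs need 12 + 8 + 7 = 27 days on the machine.
Since 27 > 23, they cannot all fit.

No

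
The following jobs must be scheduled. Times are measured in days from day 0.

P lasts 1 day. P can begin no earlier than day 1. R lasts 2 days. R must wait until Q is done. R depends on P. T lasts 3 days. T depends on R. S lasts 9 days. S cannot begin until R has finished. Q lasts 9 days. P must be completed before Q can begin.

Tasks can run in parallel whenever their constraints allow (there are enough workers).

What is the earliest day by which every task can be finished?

22

P cannot begin until its own release at day 1. It runs from day 1 to 1 + 1 = day 2.
After P (finishes day 2), Q can start at day 2 and finishes at day 11.
R has to wait for Q (finishes day 11); P (finishes day 2). The latest of these is day 11, so R runs day 11 to 11 + 2 = day 13.
T waits on R (finishes day 13), so it starts at day 13 and finishes at 13 + 3 = day 16.
After R (finishes day 13), S can start at day 13 and finishes at day 22.
All tasks are finished once the last one completes. Finish times: P at 2, Q at 11, R at 13, S at 22, T at 16. The latest is day 22.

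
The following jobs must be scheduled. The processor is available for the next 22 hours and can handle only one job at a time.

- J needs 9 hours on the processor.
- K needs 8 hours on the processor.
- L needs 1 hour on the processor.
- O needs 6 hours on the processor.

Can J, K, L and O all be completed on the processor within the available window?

No

Running back to back, the jobs need 9 + 8 + 1 + 6 = 24 hours on the processor.
Since 24 > 22, they cannot all fit.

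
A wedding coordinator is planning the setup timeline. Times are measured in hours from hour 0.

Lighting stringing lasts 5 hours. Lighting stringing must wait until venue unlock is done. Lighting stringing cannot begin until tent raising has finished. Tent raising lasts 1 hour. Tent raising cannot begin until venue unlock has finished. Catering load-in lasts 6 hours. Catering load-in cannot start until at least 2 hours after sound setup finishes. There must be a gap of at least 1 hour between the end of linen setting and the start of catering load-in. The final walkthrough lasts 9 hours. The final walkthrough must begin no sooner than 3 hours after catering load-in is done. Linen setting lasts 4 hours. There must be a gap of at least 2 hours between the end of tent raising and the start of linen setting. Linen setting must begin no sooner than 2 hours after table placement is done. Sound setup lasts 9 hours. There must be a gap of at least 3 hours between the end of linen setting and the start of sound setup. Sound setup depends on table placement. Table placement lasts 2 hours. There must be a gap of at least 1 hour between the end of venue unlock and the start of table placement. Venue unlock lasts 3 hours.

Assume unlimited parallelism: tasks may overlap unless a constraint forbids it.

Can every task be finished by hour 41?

No

Venue unlock can start immediately at hour 0; it finishes at hour 3.
Table placement cannot begin until venue unlock (finishes hour 3, plus 1-hour gap → hour 4). It runs from hour 4 to 4 + 2 = hour 6.
Tent raising cannot begin until venue unlock (finishes hour 3). It runs from hour 3 to 3 + 1 = hour 4.
Lighting stringing needs all of venue unlock (finishes hour 3); tent raising (finishes hour 4). That puts its earliest start at hour 4; it finishes at 4 + 5 = hour 9.
Linen setting has to wait for tent raising (finishes hour 4, plus 2-hour gap → hour 6); table placement (finishes hour 6, plus 2-hour gap → hour 8). The latest of these is hour 8, so linen setting runs hour 8 to 8 + 4 = hour 12.
Sound setup has to wait for linen setting (finishes hour 12, plus 3-hour gap → hour 15); table placement (finishes hour 6). The latest of these is hour 15, so sound setup runs hour 15 to 15 + 9 = hour 24.
Catering load-in needs all of sound setup (finishes hour 24, plus 2-hour gap → hour 26); linen setting (finishes hour 12, plus 1-hour gap → hour 13). That puts its earliest start at hour 26; it finishes at 26 + 6 = hour 32.
The final walkthrough cannot begin until catering load-in (finishes hour 32, plus 3-hour gap → hour 35). It runs from hour 35 to 35 + 9 = hour 44.
The earliest everything can be done is hour 44, which is after the deadline of 41, so it is not possible.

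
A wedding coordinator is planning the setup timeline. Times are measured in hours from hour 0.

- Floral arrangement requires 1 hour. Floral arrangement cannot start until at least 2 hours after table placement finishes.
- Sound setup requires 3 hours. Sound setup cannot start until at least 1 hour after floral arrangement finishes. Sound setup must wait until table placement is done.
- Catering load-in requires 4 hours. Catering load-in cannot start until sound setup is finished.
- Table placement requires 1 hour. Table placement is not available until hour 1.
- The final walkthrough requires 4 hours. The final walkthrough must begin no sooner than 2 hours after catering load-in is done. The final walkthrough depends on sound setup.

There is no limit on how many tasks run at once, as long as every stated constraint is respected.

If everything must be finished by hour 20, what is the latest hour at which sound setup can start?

The final walkthrough has no dependents, so it just needs to finish by hour 20. Starting by 20 − 4 = hour 16 achieves that.
Catering load-in must finish before the final walkthrough (must start by hour 16, minus 2-hour gap → hour 14). With a 4-hour duration, catering load-in must start by 14 − 4 = hour 10.
Sound setup feeds catering load-in (must start by hour 10); the final walkthrough (must start by hour 16). Taking the minimum, sound setup must finish by hour 10 and start by 10 − 3 = hour 7.

7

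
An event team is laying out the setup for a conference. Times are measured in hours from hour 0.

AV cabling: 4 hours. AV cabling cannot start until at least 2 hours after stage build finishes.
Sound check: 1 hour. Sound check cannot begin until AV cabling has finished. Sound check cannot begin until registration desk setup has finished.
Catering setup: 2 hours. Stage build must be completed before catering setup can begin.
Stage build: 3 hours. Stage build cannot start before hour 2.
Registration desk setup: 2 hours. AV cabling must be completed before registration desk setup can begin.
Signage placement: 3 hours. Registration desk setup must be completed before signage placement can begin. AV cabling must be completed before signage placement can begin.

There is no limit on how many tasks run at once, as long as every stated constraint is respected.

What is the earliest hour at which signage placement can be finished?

16

After its own release at hour 2, stage build can start at hour 2 and finishes at hour 5.
AV cabling waits on stage build (finishes hour 5, plus 2-hour gap → hour 7), so it starts at hour 7 and finishes at 7 + 4 = hour 11.
Registration desk setup waits on AV cabling (finishes hour 11), so it starts at hour 11 and finishes at 11 + 2 = hour 13.
Signage placement cannot start until registration desk setup (finishes hour 13); AV cabling (finishes hour 11). The controlling bound is hour 13, so signage placement finishes at 13 + 3 = hour 16.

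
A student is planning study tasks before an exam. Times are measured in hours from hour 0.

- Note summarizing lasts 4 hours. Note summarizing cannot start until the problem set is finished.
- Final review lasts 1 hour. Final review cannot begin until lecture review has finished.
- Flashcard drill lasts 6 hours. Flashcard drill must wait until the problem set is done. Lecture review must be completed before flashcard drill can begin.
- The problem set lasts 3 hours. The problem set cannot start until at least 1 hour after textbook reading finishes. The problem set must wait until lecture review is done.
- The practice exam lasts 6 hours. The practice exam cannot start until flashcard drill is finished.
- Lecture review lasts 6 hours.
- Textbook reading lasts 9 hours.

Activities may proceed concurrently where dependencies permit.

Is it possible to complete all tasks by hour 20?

No

Lecture review can start immediately at hour 0; it finishes at hour 6.
After lecture review (finishes hour 6), final review can start at hour 6 and finishes at hour 7.
Textbook reading has no prerequisites, so it starts at hour 0 and finishes at hour 9.
For the problem set: textbook reading (finishes hour 9, plus 1-hour gap → hour 10); lecture review (finishes hour 6). Taking the maximum gives a start of hour 10, and it finishes at 10 + 3 = hour 13.
Note summarizing waits on the problem set (finishes hour 13), so it starts at hour 13 and finishes at 13 + 4 = hour 17.
Flashcard drill has to wait for the problem set (finishes hour 13); lecture review (finishes hour 6). The latest of these is hour 13, so flashcard drill runs hour 13 to 13 + 6 = hour 19.
The practice exam waits on flashcard drill (finishes hour 19), so it starts at hour 19 and finishes at 19 + 6 = hour 25.
The earliest everything can be done is hour 25, which is after the deadline of 20, so it is not possible.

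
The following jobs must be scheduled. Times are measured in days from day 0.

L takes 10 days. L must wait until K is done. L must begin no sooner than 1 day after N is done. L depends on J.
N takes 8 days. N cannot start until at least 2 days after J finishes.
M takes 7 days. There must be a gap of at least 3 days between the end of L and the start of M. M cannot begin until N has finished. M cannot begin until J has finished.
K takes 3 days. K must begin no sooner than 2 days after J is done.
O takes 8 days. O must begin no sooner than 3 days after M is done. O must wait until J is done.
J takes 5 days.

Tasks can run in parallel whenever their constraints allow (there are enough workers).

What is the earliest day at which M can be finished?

36

Nothing blocks J, so it runs from day 0 to day 5.
N waits on J (finishes day 5, plus 2-day gap → day 7), so it starts at day 7 and finishes at 7 + 8 = day 15.
K cannot begin until J (finishes day 5, plus 2-day gap → day 7). It runs from day 7 to 7 + 3 = day 10.
For L: K (finishes day 10); N (finishes day 15, plus 1-day gap → day 16); J (finishes day 5). Taking the maximum gives a start of day 16, and it finishes at 16 + 10 = day 26.
M needs all of L (finishes day 26, plus 3-day gap → day 29); N (finishes day 15); J (finishes day 5). That puts its earliest start at day 29; it finishes at 29 + 7 = day 36.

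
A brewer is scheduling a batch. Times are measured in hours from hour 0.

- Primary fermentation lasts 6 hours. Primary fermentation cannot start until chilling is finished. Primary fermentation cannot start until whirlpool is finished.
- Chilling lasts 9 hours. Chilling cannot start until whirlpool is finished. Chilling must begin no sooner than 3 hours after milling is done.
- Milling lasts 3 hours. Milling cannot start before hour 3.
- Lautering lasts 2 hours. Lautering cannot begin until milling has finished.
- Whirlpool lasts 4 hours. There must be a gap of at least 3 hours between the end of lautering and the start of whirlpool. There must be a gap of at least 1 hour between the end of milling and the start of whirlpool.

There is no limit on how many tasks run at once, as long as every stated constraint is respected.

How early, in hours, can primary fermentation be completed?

After its own release at hour 3, milling can start at hour 3 and finishes at hour 6.
Lautering cannot begin until milling (finishes hour 6). It runs from hour 6 to 6 + 2 = hour 8.
Whirlpool has to wait for lautering (finishes hour 8, plus 3-hour gap → hour 11); milling (finishes hour 6, plus 1-hour gap → hour 7). The latest of these is hour 11, so whirlpool runs hour 11 to 11 + 4 = hour 15.
Chilling needs all of whirlpool (finishes hour 15); milling (finishes hour 6, plus 3-hour gap → hour 9). That puts its earliest start at hour 15; it finishes at 15 + 9 = hour 24.
For primary fermentation: chilling (finishes hour 24); whirlpool (finishes hour 15). Taking the maximum gives a start of hour 24, and it finishes at 24 + 6 = hour 30.

30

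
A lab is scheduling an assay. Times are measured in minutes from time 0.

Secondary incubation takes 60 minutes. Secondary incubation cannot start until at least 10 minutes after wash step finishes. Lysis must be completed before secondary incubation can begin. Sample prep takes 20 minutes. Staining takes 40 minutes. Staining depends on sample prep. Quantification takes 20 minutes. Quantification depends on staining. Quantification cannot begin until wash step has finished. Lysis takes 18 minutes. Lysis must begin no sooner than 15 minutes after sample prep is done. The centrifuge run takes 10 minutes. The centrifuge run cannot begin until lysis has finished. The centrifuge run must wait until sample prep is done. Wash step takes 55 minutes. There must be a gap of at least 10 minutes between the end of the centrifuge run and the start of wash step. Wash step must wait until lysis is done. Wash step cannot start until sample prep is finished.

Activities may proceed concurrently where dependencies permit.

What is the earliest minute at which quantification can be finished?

Sample prep has no prerequisites, so it starts at minute 0 and finishes at minute 20.
After sample prep (finishes minute 20), staining can start at minute 20 and finishes at minute 60.
Lysis cannot begin until sample prep (finishes minute 20, plus 15-minute gap → minute 35). It runs from minute 35 to 35 + 18 = minute 53.
The centrifuge run has to wait for lysis (finishes minute 53); sample prep (finishes minute 20). The latest of these is minute 53, so the centrifuge run runs minute 53 to 53 + 10 = minute 63.
For wash step: the centrifuge run (finishes minute 63, plus 10-minute gap → minute 73); lysis (finishes minute 53); sample prep (finishes minute 20). Taking the maximum gives a start of minute 73, and it finishes at 73 + 55 = minute 128.
Quantification cannot start until staining (finishes minute 60); wash step (finishes minute 128). The controlling bound is minute 128, so quantification finishes at 128 + 20 = minute 148.

148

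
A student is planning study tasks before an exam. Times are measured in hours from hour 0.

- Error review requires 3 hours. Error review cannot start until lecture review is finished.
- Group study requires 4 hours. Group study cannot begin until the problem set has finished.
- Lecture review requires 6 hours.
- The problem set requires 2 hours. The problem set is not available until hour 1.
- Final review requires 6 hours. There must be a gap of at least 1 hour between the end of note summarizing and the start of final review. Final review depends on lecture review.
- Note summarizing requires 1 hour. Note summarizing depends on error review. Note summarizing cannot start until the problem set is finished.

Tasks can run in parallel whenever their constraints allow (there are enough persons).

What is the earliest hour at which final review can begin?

11

The problem set waits on its own release at hour 1, so it starts at hour 1 and finishes at 1 + 2 = hour 3.
Lecture review can start immediately at hour 0; it finishes at hour 6.
Error review waits on lecture review (finishes hour 6), so it starts at hour 6 and finishes at 6 + 3 = hour 9.
Note summarizing cannot start until error review (finishes hour 9); the problem set (finishes hour 3). The controlling bound is hour 9, so note summarizing finishes at 9 + 1 = hour 10.
Final review waits on note summarizing (finishes hour 10, plus 1-hour gap → hour 11); lecture review (finishes hour 6). The latest of these is hour 11, which is the earliest final review can start.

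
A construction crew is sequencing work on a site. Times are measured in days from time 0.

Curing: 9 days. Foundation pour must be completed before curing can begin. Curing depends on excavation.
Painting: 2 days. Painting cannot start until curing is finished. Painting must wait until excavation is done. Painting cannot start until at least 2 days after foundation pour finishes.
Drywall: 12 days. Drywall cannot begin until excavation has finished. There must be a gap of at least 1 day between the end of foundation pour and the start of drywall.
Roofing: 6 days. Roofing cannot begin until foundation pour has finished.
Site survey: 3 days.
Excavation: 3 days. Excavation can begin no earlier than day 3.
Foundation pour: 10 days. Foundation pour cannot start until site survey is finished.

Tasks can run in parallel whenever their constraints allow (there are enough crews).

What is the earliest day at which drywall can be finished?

After its own release at day 3, excavation can start at day 3 and finishes at day 6.
Site survey has no prerequisites, so it starts at day 0 and finishes at day 3.
Foundation pour cannot begin until site survey (finishes day 3). It runs from day 3 to 3 + 10 = day 13.
Drywall cannot start until excavation (finishes day 6); foundation pour (finishes day 13, plus 1-day gap → day 14). The controlling bound is day 14, so drywall finishes at 14 + 12 = day 26.

26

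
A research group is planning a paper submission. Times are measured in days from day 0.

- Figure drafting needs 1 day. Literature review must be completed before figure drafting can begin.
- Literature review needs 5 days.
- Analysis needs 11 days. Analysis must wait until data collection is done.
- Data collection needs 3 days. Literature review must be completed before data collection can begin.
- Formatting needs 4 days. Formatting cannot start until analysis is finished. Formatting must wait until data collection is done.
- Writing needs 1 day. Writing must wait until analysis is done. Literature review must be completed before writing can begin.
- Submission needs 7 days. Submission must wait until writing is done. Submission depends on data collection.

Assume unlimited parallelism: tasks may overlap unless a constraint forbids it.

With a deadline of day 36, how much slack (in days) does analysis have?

9

Nothing blocks literature review, so it runs from day 0 to day 5.
Data collection cannot begin until literature review (finishes day 5). It runs from day 5 to 5 + 3 = day 8.
After data collection (finishes day 8), analysis can start at day 8 and finishes at day 19.

Working backward from the deadline:
Nothing follows submission; the deadline of day 36 is its only limit. It must start by 36 − 7 = day 29.
Writing must finish before submission (must start by day 29). With a 1-day duration, writing must start by 29 − 1 = day 28.
Nothing follows formatting; the deadline of day 36 is its only limit. It must start by 36 − 4 = day 32.
Analysis feeds writing (must start by day 28); formatting (must start by day 32). Taking the minimum, analysis must finish by day 28 and start by 28 − 11 = day 17.
So analysis can start as early as day 8 and as late as day 17, giving 17 − 8 = 9 days of slack.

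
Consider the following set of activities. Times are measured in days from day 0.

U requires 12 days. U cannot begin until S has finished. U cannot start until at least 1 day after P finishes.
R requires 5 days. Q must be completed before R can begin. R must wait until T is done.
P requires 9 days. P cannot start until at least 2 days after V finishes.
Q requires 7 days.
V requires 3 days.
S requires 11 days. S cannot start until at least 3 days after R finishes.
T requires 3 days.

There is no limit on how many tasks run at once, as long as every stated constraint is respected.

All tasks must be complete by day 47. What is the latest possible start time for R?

U has no dependents, so it just needs to finish by day 47. Starting by 47 − 12 = day 35 achieves that.
S feeds into U (must start by day 35); so S must finish by day 35 and therefore start by day 24.
Since S (must start by day 24, minus 3-day gap → day 21) depends on it, R must finish by day 21. Backing off its 5-day duration gives a latest start of day 16.

16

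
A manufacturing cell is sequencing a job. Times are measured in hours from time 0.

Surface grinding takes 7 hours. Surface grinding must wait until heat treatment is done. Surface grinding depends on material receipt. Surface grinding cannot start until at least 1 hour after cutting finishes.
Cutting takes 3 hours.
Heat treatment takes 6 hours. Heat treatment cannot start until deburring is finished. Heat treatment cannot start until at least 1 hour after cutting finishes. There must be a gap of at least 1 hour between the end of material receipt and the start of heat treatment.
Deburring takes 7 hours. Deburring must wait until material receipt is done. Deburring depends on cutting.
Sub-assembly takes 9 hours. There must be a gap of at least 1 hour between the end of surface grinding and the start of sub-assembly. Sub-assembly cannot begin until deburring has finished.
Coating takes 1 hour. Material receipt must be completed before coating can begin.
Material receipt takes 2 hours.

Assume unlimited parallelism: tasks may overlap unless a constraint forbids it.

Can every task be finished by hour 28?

Cutting has no prerequisites, so it starts at hour 0 and finishes at hour 3.
Material receipt has no prerequisites, so it starts at hour 0 and finishes at hour 2.
After material receipt (finishes hour 2), coating can start at hour 2 and finishes at hour 3.
Deburring cannot start until material receipt (finishes hour 2); cutting (finishes hour 3). The controlling bound is hour 3, so deburring finishes at 3 + 7 = hour 10.
Heat treatment needs all of deburring (finishes hour 10); cutting (finishes hour 3, plus 1-hour gap → hour 4); material receipt (finishes hour 2, plus 1-hour gap → hour 3). That puts its earliest start at hour 10; it finishes at 10 + 6 = hour 16.
For surface grinding: heat treatment (finishes hour 16); material receipt (finishes hour 2); cutting (finishes hour 3, plus 1-hour gap → hour 4). Taking the maximum gives a start of hour 16, and it finishes at 16 + 7 = hour 23.
Sub-assembly has to wait for surface grinding (finishes hour 23, plus 1-hour gap → hour 24); deburring (finishes hour 10). The latest of these is hour 24, so sub-assembly runs hour 24 to 24 + 9 = hour 33.
The earliest everything can be done is hour 33, which is after the deadline of 28, so it is not possible.

No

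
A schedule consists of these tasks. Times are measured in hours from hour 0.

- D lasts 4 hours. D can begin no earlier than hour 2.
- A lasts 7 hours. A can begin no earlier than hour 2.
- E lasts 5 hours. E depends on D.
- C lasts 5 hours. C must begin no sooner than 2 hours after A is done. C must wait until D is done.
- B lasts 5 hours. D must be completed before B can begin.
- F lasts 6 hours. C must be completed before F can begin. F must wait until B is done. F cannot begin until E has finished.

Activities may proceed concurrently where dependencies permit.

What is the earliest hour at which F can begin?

D waits on its own release at hour 2, so it starts at hour 2 and finishes at 2 + 4 = hour 6.
E waits on D (finishes hour 6), so it starts at hour 6 and finishes at 6 + 5 = hour 11.
B cannot begin until D (finishes hour 6). It runs from hour 6 to 6 + 5 = hour 11.
A waits on its own release at hour 2, so it starts at hour 2 and finishes at 2 + 7 = hour 9.
For C: A (finishes hour 9, plus 2-hour gap → hour 11); D (finishes hour 6). Taking the maximum gives a start of hour 11, and it finishes at 11 + 5 = hour 16.
F waits on C (finishes hour 16); B (finishes hour 11); E (finishes hour 11). The latest of these is hour 16, which is the earliest F can start.

16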